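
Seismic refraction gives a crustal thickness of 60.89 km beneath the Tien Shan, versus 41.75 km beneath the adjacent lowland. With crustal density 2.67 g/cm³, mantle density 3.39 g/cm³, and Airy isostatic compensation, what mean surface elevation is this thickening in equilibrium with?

Excess crust Δ = 60.89 km − 41.75 km = 19.14 km, split between elevation h and root r with h + r = Δ.
Airy balance ρ_c h = (ρ_m − ρ_c) r gives r = h ρ_c/(ρ_m − ρ_c), so h (1 + ρ_c/(ρ_m − ρ_c)) = Δ, i.e. h = Δ (ρ_m − ρ_c)/ρ_m.
h = 19.14 km × 0.72/3.39 = 4.07 km.

4.07 km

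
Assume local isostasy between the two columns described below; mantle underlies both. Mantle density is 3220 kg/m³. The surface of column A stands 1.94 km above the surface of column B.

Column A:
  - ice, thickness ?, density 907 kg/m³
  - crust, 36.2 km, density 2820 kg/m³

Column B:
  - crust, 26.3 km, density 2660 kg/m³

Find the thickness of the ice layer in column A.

2.81 km

Take the compensation level at the base of the deeper column (depth z_c below the surface of column A) and equate Σ ρ_i t_i down to z_c; mantle fills any gap and the z_c terms cancel.
Column A: x×907 + 36.2×2820 + (z_c − 36.2 − x)×3220
Column B: 1.94×0 + 26.3×2660 + (z_c − 1.94 − 26.3)×3220
The z_c×3220 term appears on both sides and cancels. Collect the known terms of each column as K = Σ(ρt)_known − 3220 × (depth of known layers): K_A = 102084 − 3220×36.2 = −14480; K_B = 69958 − 3220×(1.94 + 26.3) = −20974.8.
Balance: K_A − x×(3220 − 907) = K_B, so x = (K_A − K_B)/(3220 − 907) = 6494.8/2313 = 2.81 km.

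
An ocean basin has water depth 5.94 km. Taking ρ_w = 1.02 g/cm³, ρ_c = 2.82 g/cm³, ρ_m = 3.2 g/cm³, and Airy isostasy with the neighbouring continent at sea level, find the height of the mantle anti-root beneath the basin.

Equating mass per unit area of the two columns: replacing crust with seawater at the top is compensated by replacing crust with mantle at the base: d (ρ_c − ρ_w) = a (ρ_m − ρ_c).
a = d (ρ_c − ρ_w)/(ρ_m − ρ_c) = 5.94 km × 1.8/0.38 = 28.1 km.

28.1 km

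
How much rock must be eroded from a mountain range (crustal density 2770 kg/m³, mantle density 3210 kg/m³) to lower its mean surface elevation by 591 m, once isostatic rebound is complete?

4310 m

Net drop Δ = e − u = e − e ρ_c/ρ_m = e (ρ_m − ρ_c)/ρ_m.
e = Δ ρ_m/(ρ_m − ρ_c) = 591 m × 3210/440 = 4310 m.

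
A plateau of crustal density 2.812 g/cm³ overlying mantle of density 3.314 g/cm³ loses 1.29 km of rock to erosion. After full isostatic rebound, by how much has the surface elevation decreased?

0.195 km

Rebound u = e ρ_c/ρ_m = 1.29 km × 2.812/3.314 = 1.095 km.
Net surface drop = e − u = 1.29 km − 1.095 km = e (ρ_m − ρ_c)/ρ_m = 0.195 km.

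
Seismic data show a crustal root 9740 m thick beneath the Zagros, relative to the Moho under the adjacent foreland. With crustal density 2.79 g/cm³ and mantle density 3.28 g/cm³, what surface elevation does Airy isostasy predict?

1710 m

Equating mass per unit area of the two columns: ρ_c h = (ρ_m − ρ_c) r.
h = r (ρ_m − ρ_c) / ρ_c = 9740 m × (3.28 − 2.79) / 2.79 = 1710 m.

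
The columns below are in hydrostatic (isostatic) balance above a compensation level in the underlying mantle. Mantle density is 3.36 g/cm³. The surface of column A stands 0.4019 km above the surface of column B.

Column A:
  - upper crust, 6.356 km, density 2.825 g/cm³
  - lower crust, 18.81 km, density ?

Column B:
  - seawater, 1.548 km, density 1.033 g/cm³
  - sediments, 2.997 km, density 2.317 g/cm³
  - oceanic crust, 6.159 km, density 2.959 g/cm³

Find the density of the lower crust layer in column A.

Take the compensation level at the base of the deeper column (depth z_c below the surface of column A) and equate Σ ρ_i t_i down to z_c; mantle fills any gap and the z_c terms cancel.
Column A: 6.356×2.825 + 18.81×ρ + (z_c − 25.166)×3.36
Column B: 0.4019×0 + 1.548×1.033 + 2.997×2.317 + 6.159×2.959 + (z_c − 0.4019 − 10.704)×3.36
The z_c×3.36 term appears on both sides and cancels. Collect the known terms of each column as K = Σ(ρt)_known − 3.36 × (depth of known layers): K_A = 17.9557 − 3.36×25.166 = −66.60206; K_B = 26.767614 − 3.36×(0.4019 + 10.704) = −10.54821.
Balance: K_A + 18.81×ρ = K_B, so ρ = (K_B − K_A)/18.81 = 56.0538/18.81 = 2.98 g/cm³.

2.98 g/cm³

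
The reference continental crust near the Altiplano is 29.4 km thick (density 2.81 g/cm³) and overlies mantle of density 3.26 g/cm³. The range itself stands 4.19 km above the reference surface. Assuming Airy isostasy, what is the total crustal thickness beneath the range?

59.8 km

Root depth r = h ρ_c / (ρ_m − ρ_c) = 4.19 km × 2.81 / 0.45 = 26.16 km.
Total thickness = T + h + r = 29.4 km + 4.19 km + 26.16 km = 59.8 km.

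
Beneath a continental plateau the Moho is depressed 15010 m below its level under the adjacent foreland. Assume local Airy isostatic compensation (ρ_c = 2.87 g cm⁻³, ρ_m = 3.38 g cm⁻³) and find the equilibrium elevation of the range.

For local isostatic compensation: ρ_c h = (ρ_m − ρ_c) r.
h = r (ρ_m − ρ_c) / ρ_c = 15010 m × (3.38 − 2.87) / 2.87 = 2670 m.

2670 m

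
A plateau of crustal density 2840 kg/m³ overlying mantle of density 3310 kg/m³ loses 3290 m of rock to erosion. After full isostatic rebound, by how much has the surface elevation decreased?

Rebound u = e ρ_c/ρ_m = 3290 m × 2840/3310 = 2823 m.
Net surface drop = e − u = 3290 m − 2823 m = e (ρ_m − ρ_c)/ρ_m = 467 m.

467 m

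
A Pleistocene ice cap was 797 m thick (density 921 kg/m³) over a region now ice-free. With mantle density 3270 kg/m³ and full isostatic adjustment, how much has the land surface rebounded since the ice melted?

224 m

Removing the load lets mantle flow back in; uplift u satisfies ρ_ice t = ρ_m u.
u = t ρ_ice/ρ_m = 797 m × 921/3270 = 224 m.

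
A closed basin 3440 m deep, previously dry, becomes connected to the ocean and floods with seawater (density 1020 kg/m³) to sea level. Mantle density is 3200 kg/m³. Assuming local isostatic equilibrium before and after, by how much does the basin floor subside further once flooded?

After flooding the water column is d + s deep. Its weight must equal the weight of mantle displaced by the extra subsidence s: (d + s) ρ_w = s ρ_m.
s = d ρ_w / (ρ_m − ρ_w) = 3440 m × 1020/(3200 − 1020) = 1610 m.

1610 m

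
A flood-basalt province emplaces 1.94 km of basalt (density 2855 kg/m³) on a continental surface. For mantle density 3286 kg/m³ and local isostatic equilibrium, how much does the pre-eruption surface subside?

1.69 km

Subaerial loading: s = t ρ_load / ρ_m.
s = 1.94 km × 2855/3286 = 1.69 km.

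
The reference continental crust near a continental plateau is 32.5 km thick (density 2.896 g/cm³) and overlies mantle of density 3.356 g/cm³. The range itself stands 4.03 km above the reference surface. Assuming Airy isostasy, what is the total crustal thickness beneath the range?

61.9 km

Root depth r = h ρ_c / (ρ_m − ρ_c) = 4.03 km × 2.896 / 0.46 = 25.37 km.
Total thickness = T + h + r = 32.5 km + 4.03 km + 25.37 km = 61.9 km.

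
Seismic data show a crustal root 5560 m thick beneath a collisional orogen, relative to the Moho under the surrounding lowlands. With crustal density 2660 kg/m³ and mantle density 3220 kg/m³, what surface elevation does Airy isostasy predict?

Isostatic balance requires: ρ_c h = (ρ_m − ρ_c) r.
h = r (ρ_m − ρ_c) / ρ_c = 5560 m × (3220 − 2660) / 2660 = 1170 m.

1170 m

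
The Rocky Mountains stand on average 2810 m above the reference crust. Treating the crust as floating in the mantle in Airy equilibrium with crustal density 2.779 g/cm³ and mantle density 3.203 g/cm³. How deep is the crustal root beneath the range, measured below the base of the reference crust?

In Airy isostatic equilibrium: the weight of the topography is balanced by the buoyancy of the root, ρ_c h = (ρ_m − ρ_c) r.
r = h · ρ_c / (ρ_m − ρ_c) = 2810 m × 2.779 / (3.203 − 2.779) = 18400 m.

18400 m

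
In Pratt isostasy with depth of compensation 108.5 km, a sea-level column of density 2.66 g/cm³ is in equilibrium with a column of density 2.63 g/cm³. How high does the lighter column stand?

1.24 km

ρ_ref D = ρ (D + h) → h = D (ρ_ref − ρ)/ρ.
h = 108.5 km × (2.66 − 2.63)/2.63 = 1.24 km.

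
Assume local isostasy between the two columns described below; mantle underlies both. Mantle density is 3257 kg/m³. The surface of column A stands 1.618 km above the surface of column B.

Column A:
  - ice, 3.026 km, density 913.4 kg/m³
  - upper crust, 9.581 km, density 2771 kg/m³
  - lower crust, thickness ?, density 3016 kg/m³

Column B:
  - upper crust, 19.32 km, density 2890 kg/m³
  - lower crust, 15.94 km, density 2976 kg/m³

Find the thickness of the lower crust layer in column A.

Take the compensation level at the base of the deeper column (depth z_c below the surface of column A) and equate Σ ρ_i t_i down to z_c; mantle fills any gap and the z_c terms cancel.
Column A: 3.026×913.4 + 9.581×2771 + x×3016 + (z_c − 12.607 − x)×3257
Column B: 1.618×0 + 19.32×2890 + 15.94×2976 + (z_c − 1.618 − 35.26)×3257
The z_c×3257 term appears on both sides and cancels. Collect the known terms of each column as K = Σ(ρt)_known − 3257 × (depth of known layers): K_A = 29312.8994 − 3257×12.607 = −11748.0996; K_B = 103272.24 − 3257×(1.618 + 35.26) = −16839.406.
Balance: K_A − x×(3257 − 3016) = K_B, so x = (K_A − K_B)/(3257 − 3016) = 5091.31/241 = 21.1 km.

21.1 km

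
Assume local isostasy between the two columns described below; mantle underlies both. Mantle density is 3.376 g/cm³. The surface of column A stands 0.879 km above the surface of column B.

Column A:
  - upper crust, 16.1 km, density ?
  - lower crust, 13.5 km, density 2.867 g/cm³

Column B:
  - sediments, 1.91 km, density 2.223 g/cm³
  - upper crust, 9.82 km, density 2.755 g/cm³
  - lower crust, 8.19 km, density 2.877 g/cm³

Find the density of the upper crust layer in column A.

Take the compensation level at the base of the deeper column (depth z_c below the surface of column A) and equate Σ ρ_i t_i down to z_c; mantle fills any gap and the z_c terms cancel.
Column A: 16.1×ρ + 13.5×2.867 + (z_c − 29.6)×3.376
Column B: 0.879×0 + 1.91×2.223 + 9.82×2.755 + 8.19×2.877 + (z_c − 0.879 − 19.92)×3.376
The z_c×3.376 term appears on both sides and cancels. Collect the known terms of each column as K = Σ(ρt)_known − 3.376 × (depth of known layers): K_A = 38.7045 − 3.376×29.6 = −61.2251; K_B = 54.86266 − 3.376×(0.879 + 19.92) = −15.354764.
Balance: K_A + 16.1×ρ = K_B, so ρ = (K_B − K_A)/16.1 = 45.8703/16.1 = 2.85 g/cm³.

2.85 g/cm³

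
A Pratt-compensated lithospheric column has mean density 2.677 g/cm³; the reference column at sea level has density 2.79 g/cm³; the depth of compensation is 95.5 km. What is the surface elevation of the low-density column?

ρ_ref D = ρ (D + h) → h = D (ρ_ref − ρ)/ρ.
h = 95.5 km × (2.79 − 2.677)/2.677 = 4.03 km.

4.03 km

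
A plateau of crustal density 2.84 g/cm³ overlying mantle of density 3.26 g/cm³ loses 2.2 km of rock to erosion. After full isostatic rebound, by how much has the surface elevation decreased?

0.283 km

Rebound u = e ρ_c/ρ_m = 2.2 km × 2.84/3.26 = 1.917 km.
Net surface drop = e − u = 2.2 km − 1.917 km = e (ρ_m − ρ_c)/ρ_m = 0.283 km.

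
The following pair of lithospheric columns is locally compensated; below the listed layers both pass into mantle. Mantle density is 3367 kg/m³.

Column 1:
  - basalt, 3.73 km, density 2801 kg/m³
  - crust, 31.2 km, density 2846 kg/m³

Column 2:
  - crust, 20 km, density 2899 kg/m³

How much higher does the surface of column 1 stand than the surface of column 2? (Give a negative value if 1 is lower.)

For any compensation level in the mantle, the mantle terms cancel and isostasy reduces to e = (Σt_1 − Σt_2) − (Σ(ρt)_1 − Σ(ρt)_2) / ρ_m.
Σt_1 = 34.93 km; Σt_2 = 20 km; Σ(ρt)_1 = 99242.93; Σ(ρt)_2 = 57980 (in km·kg/m³).
e = (34.93 − 20) − (99242.93 − 57980) / 3367 = 2.67 km.

2.67 km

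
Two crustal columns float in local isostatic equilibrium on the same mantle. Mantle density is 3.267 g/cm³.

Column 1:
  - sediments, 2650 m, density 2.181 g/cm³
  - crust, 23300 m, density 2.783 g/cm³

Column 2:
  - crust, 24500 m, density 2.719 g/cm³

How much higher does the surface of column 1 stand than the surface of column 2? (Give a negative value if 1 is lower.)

223 m

For any compensation level in the mantle, the mantle terms cancel and isostasy reduces to e = (Σt_1 − Σt_2) − (Σ(ρt)_1 − Σ(ρt)_2) / ρ_m.
Σt_1 = 25950 m; Σt_2 = 24500 m; Σ(ρt)_1 = 70623.55; Σ(ρt)_2 = 66615.5 (in m·g/cm³).
e = (25950 − 24500) − (70623.55 − 66615.5) / 3.267 = 223 m.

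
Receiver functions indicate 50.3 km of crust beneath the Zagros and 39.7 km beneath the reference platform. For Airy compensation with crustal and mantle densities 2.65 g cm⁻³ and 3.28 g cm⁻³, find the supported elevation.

2.04 km

Excess crust Δ = 50.3 km − 39.7 km = 10.6 km, split between elevation h and root r with h + r = Δ.
Airy balance ρ_c h = (ρ_m − ρ_c) r gives r = h ρ_c/(ρ_m − ρ_c), so h (1 + ρ_c/(ρ_m − ρ_c)) = Δ, i.e. h = Δ (ρ_m − ρ_c)/ρ_m.
h = 10.6 km × 0.63/3.28 = 2.04 km.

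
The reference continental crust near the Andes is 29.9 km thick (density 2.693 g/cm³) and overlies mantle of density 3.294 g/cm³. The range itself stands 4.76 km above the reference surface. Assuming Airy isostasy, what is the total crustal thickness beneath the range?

Root depth r = h ρ_c / (ρ_m − ρ_c) = 4.76 km × 2.693 / 0.601 = 21.33 km.
Total thickness = T + h + r = 29.9 km + 4.76 km + 21.33 km = 56 km.

56 km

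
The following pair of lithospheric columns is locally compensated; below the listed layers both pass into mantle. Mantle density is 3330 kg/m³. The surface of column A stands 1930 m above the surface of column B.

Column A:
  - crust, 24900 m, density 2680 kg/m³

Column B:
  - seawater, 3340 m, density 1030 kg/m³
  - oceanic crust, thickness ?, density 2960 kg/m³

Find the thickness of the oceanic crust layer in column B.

Take the compensation level at the base of the deeper column (depth z_c below the surface of column A) and equate Σ ρ_i t_i down to z_c; mantle fills any gap and the z_c terms cancel.
Column A: 24900×2680 + (z_c − 24900)×3330
Column B: 1930×0 + 3340×1030 + x×2960 + (z_c − 1930 − 3340 − x)×3330
The z_c×3330 term appears on both sides and cancels. Collect the known terms of each column as K = Σ(ρt)_known − 3330 × (depth of known layers): K_A = 66732000 − 3330×24900 = −16185000; K_B = 3440200 − 3330×(1930 + 3340) = −14108900.
Balance: K_A = K_B − x×(3330 − 2960), so x = (K_B − K_A)/(3330 − 2960) = 2076100/370 = 5610 m.

5610 m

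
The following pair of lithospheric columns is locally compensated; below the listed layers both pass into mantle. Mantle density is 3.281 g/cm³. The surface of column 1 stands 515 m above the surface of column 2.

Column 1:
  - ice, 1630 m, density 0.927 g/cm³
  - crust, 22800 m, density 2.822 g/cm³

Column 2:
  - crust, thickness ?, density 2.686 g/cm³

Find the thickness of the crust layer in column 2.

Take the compensation level at the base of the deeper column (depth z_c below the surface of column 1) and equate Σ ρ_i t_i down to z_c; mantle fills any gap and the z_c terms cancel.
Column 1: 1630×0.927 + 22800×2.822 + (z_c − 24430)×3.281
Column 2: 515×0 + x×2.686 + (z_c − 515 − 0 − x)×3.281
The z_c×3.281 term appears on both sides and cancels. Collect the known terms of each column as K = Σ(ρt)_known − 3.281 × (depth of known layers): K_1 = 65852.61 − 3.281×24430 = −14302.22; K_2 = 0 − 3.281×(515 + 0) = −1689.715.
Balance: K_1 = K_2 − x×(3.281 − 2.686), so x = (K_2 − K_1)/(3.281 − 2.686) = 12612.5/0.595 = 21200 m.

21200 m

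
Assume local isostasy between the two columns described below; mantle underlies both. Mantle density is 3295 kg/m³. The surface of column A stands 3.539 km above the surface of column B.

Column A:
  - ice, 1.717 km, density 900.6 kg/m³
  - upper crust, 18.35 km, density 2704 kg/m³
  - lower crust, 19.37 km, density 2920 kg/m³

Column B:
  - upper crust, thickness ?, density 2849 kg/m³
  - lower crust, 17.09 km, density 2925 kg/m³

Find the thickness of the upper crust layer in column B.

9.5 km

Take the compensation level at the base of the deeper column (depth z_c below the surface of column A) and equate Σ ρ_i t_i down to z_c; mantle fills any gap and the z_c terms cancel.
Column A: 1.717×900.6 + 18.35×2704 + 19.37×2920 + (z_c − 39.437)×3295
Column B: 3.539×0 + x×2849 + 17.09×2925 + (z_c − 3.539 − 17.09 − x)×3295
The z_c×3295 term appears on both sides and cancels. Collect the known terms of each column as K = Σ(ρt)_known − 3295 × (depth of known layers): K_A = 107725.13 − 3295×39.437 = −22219.7848; K_B = 49988.25 − 3295×(3.539 + 17.09) = −17984.305.
Balance: K_A = K_B − x×(3295 − 2849), so x = (K_B − K_A)/(3295 − 2849) = 4235.48/446 = 9.5 km.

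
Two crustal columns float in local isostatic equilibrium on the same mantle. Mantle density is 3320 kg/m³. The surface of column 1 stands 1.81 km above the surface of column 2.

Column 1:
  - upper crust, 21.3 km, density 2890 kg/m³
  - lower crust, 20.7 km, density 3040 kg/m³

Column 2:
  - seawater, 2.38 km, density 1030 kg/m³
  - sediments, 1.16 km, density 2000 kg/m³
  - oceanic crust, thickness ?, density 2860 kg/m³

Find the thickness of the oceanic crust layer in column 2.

Take the compensation level at the base of the deeper column (depth z_c below the surface of column 1) and equate Σ ρ_i t_i down to z_c; mantle fills any gap and the z_c terms cancel.
Column 1: 21.3×2890 + 20.7×3040 + (z_c − 42)×3320
Column 2: 1.81×0 + 2.38×1030 + 1.16×2000 + x×2860 + (z_c − 1.81 − 3.54 − x)×3320
The z_c×3320 term appears on both sides and cancels. Collect the known terms of each column as K = Σ(ρt)_known − 3320 × (depth of known layers): K_1 = 124485 − 3320×42 = −14955; K_2 = 4771.4 − 3320×(1.81 + 3.54) = −12990.6.
Balance: K_1 = K_2 − x×(3320 − 2860), so x = (K_2 − K_1)/(3320 − 2860) = 1964.4/460 = 4.27 km.

4.27 km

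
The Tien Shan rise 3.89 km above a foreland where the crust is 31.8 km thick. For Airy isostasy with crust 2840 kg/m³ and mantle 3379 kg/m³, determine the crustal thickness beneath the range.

Root depth r = h ρ_c / (ρ_m − ρ_c) = 3.89 km × 2840 / 539 = 20.5 km.
Total thickness = T + h + r = 31.8 km + 3.89 km + 20.5 km = 56.2 km.

56.2 km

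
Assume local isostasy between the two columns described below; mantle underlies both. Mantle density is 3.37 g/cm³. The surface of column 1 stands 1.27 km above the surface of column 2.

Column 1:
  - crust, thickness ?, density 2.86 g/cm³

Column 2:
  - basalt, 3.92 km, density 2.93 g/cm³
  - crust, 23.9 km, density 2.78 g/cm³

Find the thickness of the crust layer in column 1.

39.4 km

Take the compensation level at the base of the deeper column (depth z_c below the surface of column 1) and equate Σ ρ_i t_i down to z_c; mantle fills any gap and the z_c terms cancel.
Column 1: x×2.86 + (z_c − 0 − x)×3.37
Column 2: 1.27×0 + 3.92×2.93 + 23.9×2.78 + (z_c − 1.27 − 27.82)×3.37
The z_c×3.37 term appears on both sides and cancels. Collect the known terms of each column as K = Σ(ρt)_known − 3.37 × (depth of known layers): K_1 = 0 − 3.37×0 = 0; K_2 = 77.9276 − 3.37×(1.27 + 27.82) = −20.1057.
Balance: K_1 − x×(3.37 − 2.86) = K_2, so x = (K_1 − K_2)/(3.37 − 2.86) = 20.1057/0.51 = 39.4 km.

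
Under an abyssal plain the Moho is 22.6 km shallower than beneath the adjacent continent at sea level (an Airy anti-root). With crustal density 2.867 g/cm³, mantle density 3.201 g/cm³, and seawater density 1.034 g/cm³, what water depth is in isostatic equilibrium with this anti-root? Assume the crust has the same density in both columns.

Replacing a thickness d of crust by seawater at the top must be balanced by replacing crust with mantle at the base: d (ρ_c − ρ_w) = a (ρ_m − ρ_c).
d = a (ρ_m − ρ_c)/(ρ_c − ρ_w) = 22.6 km × 0.334/1.833 = 4.12 km.

4.12 km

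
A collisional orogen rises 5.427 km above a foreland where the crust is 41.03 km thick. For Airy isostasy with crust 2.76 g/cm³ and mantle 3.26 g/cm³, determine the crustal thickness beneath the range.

Root depth r = h ρ_c / (ρ_m − ρ_c) = 5.427 km × 2.76 / 0.5 = 29.96 km.
Total thickness = T + h + r = 41.03 km + 5.427 km + 29.96 km = 76.4 km.

76.4 km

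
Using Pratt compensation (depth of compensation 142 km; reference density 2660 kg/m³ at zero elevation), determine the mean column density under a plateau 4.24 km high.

Pratt balance: ρ_ref D = ρ (D + h).
ρ = ρ_ref D/(D + h) = 2660 × 142 km/(142 km + 4.24 km) = 2580 kg/m³.

2580 kg/m³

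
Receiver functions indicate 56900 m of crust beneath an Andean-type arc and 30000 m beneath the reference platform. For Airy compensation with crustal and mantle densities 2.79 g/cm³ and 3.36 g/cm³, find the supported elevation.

4560 m

Excess crust Δ = 56900 m − 30000 m = 26900 m, split between elevation h and root r with h + r = Δ.
Airy balance ρ_c h = (ρ_m − ρ_c) r gives r = h ρ_c/(ρ_m − ρ_c), so h (1 + ρ_c/(ρ_m − ρ_c)) = Δ, i.e. h = Δ (ρ_m − ρ_c)/ρ_m.
h = 26900 m × 0.57/3.36 = 4560 m.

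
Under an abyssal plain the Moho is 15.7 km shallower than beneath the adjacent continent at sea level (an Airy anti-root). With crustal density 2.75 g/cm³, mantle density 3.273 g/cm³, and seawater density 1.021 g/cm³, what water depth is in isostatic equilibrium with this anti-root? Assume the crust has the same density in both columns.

Replacing a thickness d of crust by seawater at the top must be balanced by replacing crust with mantle at the base: d (ρ_c − ρ_w) = a (ρ_m − ρ_c).
d = a (ρ_m − ρ_c)/(ρ_c − ρ_w) = 15.7 km × 0.523/1.729 = 4.75 km.

4.75 km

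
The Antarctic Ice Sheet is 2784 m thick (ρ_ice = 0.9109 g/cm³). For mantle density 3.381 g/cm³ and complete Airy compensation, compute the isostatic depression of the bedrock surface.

750 m

By Archimedes' principle applied to the lithosphere: the ice load ρ_ice t is balanced by mantle displaced below, ρ_m s.
s = t ρ_ice / ρ_m = 2784 m × 0.9109/3.381 = 750 m.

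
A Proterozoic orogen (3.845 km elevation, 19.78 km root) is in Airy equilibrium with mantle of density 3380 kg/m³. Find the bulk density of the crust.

2830 kg/m³

ρ_c h = (ρ_m − ρ_c) r → ρ_c (h + r) = ρ_m r → ρ_c = ρ_m r / (h + r).
ρ_c = 3380 × 19.78 km / (3.845 km + 19.78 km) = 2830 kg/m³.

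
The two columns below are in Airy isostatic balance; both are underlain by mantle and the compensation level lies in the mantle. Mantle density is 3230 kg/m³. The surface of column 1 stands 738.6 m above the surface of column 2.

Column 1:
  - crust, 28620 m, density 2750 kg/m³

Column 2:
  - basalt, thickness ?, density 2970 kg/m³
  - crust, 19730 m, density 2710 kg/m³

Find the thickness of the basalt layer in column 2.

Take the compensation level at the base of the deeper column (depth z_c below the surface of column 1) and equate Σ ρ_i t_i down to z_c; mantle fills any gap and the z_c terms cancel.
Column 1: 28620×2750 + (z_c − 28620)×3230
Column 2: 738.6×0 + x×2970 + 19730×2710 + (z_c − 738.6 − 19730 − x)×3230
The z_c×3230 term appears on both sides and cancels. Collect the known terms of each column as K = Σ(ρt)_known − 3230 × (depth of known layers): K_1 = 78705000 − 3230×28620 = −13737600; K_2 = 53468300 − 3230×(738.6 + 19730) = −12645278.
Balance: K_1 = K_2 − x×(3230 − 2970), so x = (K_2 − K_1)/(3230 − 2970) = 1092320/260 = 4200 m.

4200 m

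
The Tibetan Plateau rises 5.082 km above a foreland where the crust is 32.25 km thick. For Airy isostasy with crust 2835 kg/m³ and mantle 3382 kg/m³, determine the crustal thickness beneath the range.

63.7 km

Root depth r = h ρ_c / (ρ_m − ρ_c) = 5.082 km × 2835 / 547 = 26.34 km.
Total thickness = T + h + r = 32.25 km + 5.082 km + 26.34 km = 63.7 km.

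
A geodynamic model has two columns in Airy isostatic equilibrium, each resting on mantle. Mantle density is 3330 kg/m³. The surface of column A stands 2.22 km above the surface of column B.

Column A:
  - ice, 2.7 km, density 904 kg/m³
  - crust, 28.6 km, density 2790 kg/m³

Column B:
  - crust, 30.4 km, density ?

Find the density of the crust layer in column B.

Take the compensation level at the base of the deeper column (depth z_c below the surface of column A) and equate Σ ρ_i t_i down to z_c; mantle fills any gap and the z_c terms cancel.
Column A: 2.7×904 + 28.6×2790 + (z_c − 31.3)×3330
Column B: 2.22×0 + 30.4×ρ + (z_c − 2.22 − 30.4)×3330
The z_c×3330 term appears on both sides and cancels. Collect the known terms of each column as K = Σ(ρt)_known − 3330 × (depth of known layers): K_A = 82234.8 − 3330×31.3 = −21994.2; K_B = 0 − 3330×(2.22 + 30.4) = −108624.6.
Balance: K_A = K_B + 30.4×ρ, so ρ = (K_A − K_B)/30.4 = 86630.4/30.4 = 2850 kg/m³.

2850 kg/m³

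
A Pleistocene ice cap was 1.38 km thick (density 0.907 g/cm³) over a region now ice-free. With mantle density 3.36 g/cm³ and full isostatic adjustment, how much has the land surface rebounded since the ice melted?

0.373 km

Removing the load lets mantle flow back in; uplift u satisfies ρ_ice t = ρ_m u.
u = t ρ_ice/ρ_m = 1.38 km × 0.907/3.36 = 0.373 km.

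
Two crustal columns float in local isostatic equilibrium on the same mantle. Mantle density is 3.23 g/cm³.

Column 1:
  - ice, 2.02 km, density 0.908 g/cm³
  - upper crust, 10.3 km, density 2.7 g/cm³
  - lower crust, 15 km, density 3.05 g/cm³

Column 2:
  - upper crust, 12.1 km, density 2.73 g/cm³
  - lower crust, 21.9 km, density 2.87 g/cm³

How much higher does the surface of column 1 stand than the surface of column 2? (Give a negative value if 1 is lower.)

−0.336 km

For any compensation level in the mantle, the mantle terms cancel and isostasy reduces to e = (Σt_1 − Σt_2) − (Σ(ρt)_1 − Σ(ρt)_2) / ρ_m.
Σt_1 = 27.32 km; Σt_2 = 34 km; Σ(ρt)_1 = 75.39416; Σ(ρt)_2 = 95.886 (in km·g/cm³).
e = (27.32 − 34) − (75.39416 − 95.886) / 3.23 = −0.336 km.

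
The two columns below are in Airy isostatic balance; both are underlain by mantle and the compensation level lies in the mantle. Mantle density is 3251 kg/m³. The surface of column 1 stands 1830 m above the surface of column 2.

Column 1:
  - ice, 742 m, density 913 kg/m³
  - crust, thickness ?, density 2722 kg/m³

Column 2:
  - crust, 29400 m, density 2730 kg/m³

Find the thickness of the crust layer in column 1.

36900 m

Take the compensation level at the base of the deeper column (depth z_c below the surface of column 1) and equate Σ ρ_i t_i down to z_c; mantle fills any gap and the z_c terms cancel.
Column 1: 742×913 + x×2722 + (z_c − 742 − x)×3251
Column 2: 1830×0 + 29400×2730 + (z_c − 1830 − 29400)×3251
The z_c×3251 term appears on both sides and cancels. Collect the known terms of each column as K = Σ(ρt)_known − 3251 × (depth of known layers): K_1 = 677446 − 3251×742 = −1734796; K_2 = 80262000 − 3251×(1830 + 29400) = −21266730.
Balance: K_1 − x×(3251 − 2722) = K_2, so x = (K_1 − K_2)/(3251 − 2722) = 19531900/529 = 36900 m.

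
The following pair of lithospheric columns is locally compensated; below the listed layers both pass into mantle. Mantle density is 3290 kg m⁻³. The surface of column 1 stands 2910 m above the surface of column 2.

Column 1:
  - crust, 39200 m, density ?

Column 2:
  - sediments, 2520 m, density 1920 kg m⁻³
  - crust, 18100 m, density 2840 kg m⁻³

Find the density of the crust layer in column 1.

2750 kg m⁻³

Take the compensation level at the base of the deeper column (depth z_c below the surface of column 1) and equate Σ ρ_i t_i down to z_c; mantle fills any gap and the z_c terms cancel.
Column 1: 39200×ρ + (z_c − 39200)×3290
Column 2: 2910×0 + 2520×1920 + 18100×2840 + (z_c − 2910 − 20620)×3290
The z_c×3290 term appears on both sides and cancels. Collect the known terms of each column as K = Σ(ρt)_known − 3290 × (depth of known layers): K_1 = 0 − 3290×39200 = −128968000; K_2 = 56242400 − 3290×(2910 + 20620) = −21171300.
Balance: K_1 + 39200×ρ = K_2, so ρ = (K_2 − K_1)/39200 = 107797000/39200 = 2750 kg m⁻³.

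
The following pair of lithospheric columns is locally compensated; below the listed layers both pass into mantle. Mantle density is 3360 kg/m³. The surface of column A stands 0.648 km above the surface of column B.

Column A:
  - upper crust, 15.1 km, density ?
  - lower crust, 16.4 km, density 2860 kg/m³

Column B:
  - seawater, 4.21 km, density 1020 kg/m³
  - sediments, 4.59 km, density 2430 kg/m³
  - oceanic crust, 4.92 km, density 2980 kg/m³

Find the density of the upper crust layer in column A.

2700 kg/m³

Take the compensation level at the base of the deeper column (depth z_c below the surface of column A) and equate Σ ρ_i t_i down to z_c; mantle fills any gap and the z_c terms cancel.
Column A: 15.1×ρ + 16.4×2860 + (z_c − 31.5)×3360
Column B: 0.648×0 + 4.21×1020 + 4.59×2430 + 4.92×2980 + (z_c − 0.648 − 13.72)×3360
The z_c×3360 term appears on both sides and cancels. Collect the known terms of each column as K = Σ(ρt)_known − 3360 × (depth of known layers): K_A = 46904 − 3360×31.5 = −58936; K_B = 30109.5 − 3360×(0.648 + 13.72) = −18166.98.
Balance: K_A + 15.1×ρ = K_B, so ρ = (K_B − K_A)/15.1 = 40769/15.1 = 2700 kg/m³.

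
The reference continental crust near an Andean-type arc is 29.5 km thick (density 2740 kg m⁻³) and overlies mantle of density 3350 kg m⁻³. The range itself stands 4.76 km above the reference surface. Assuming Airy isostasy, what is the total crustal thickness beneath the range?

55.6 km

Root depth r = h ρ_c / (ρ_m − ρ_c) = 4.76 km × 2740 / 610 = 21.38 km.
Total thickness = T + h + r = 29.5 km + 4.76 km + 21.38 km = 55.6 km.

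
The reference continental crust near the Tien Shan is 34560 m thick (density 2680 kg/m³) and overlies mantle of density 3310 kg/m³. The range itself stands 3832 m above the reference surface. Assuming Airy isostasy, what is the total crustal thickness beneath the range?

54700 m

Root depth r = h ρ_c / (ρ_m − ρ_c) = 3832 m × 2680 / 630 = 16300 m.
Total thickness = T + h + r = 34560 m + 3832 m + 16300 m = 54700 m.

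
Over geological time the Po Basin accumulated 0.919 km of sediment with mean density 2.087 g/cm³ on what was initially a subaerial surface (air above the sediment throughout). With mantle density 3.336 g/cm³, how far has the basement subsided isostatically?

0.575 km

Subaerial load: s = t ρ_sed / ρ_m = 0.919 km × 2.087/3.336 = 0.575 km.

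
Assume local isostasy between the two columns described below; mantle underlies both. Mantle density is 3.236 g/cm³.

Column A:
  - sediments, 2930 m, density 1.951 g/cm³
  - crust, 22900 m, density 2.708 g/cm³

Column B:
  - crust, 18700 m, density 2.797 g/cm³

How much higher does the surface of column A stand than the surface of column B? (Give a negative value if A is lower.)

For any compensation level in the mantle, the mantle terms cancel and isostasy reduces to e = (Σt_A − Σt_B) − (Σ(ρt)_A − Σ(ρt)_B) / ρ_m.
Σt_A = 25830 m; Σt_B = 18700 m; Σ(ρt)_A = 67729.63; Σ(ρt)_B = 52303.9 (in m·g/cm³).
e = (25830 − 18700) − (67729.63 − 52303.9) / 3.236 = 2360 m.

2360 m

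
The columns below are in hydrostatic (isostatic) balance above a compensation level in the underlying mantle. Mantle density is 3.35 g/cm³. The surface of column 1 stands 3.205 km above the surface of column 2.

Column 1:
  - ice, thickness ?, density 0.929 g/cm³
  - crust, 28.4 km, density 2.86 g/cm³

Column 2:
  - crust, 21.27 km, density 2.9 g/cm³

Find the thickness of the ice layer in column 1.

2.64 km

Take the compensation level at the base of the deeper column (depth z_c below the surface of column 1) and equate Σ ρ_i t_i down to z_c; mantle fills any gap and the z_c terms cancel.
Column 1: x×0.929 + 28.4×2.86 + (z_c − 28.4 − x)×3.35
Column 2: 3.205×0 + 21.27×2.9 + (z_c − 3.205 − 21.27)×3.35
The z_c×3.35 term appears on both sides and cancels. Collect the known terms of each column as K = Σ(ρt)_known − 3.35 × (depth of known layers): K_1 = 81.224 − 3.35×28.4 = −13.916; K_2 = 61.683 − 3.35×(3.205 + 21.27) = −20.30825.
Balance: K_1 − x×(3.35 − 0.929) = K_2, so x = (K_1 − K_2)/(3.35 − 0.929) = 6.39225/2.421 = 2.64 km.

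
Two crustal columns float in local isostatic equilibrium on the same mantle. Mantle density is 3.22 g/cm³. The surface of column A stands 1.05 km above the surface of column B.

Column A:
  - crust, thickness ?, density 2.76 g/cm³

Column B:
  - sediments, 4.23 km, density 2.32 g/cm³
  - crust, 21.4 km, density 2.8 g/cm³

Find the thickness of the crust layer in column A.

Take the compensation level at the base of the deeper column (depth z_c below the surface of column A) and equate Σ ρ_i t_i down to z_c; mantle fills any gap and the z_c terms cancel.
Column A: x×2.76 + (z_c − 0 − x)×3.22
Column B: 1.05×0 + 4.23×2.32 + 21.4×2.8 + (z_c − 1.05 − 25.63)×3.22
The z_c×3.22 term appears on both sides and cancels. Collect the known terms of each column as K = Σ(ρt)_known − 3.22 × (depth of known layers): K_A = 0 − 3.22×0 = 0; K_B = 69.7336 − 3.22×(1.05 + 25.63) = −16.176.
Balance: K_A − x×(3.22 − 2.76) = K_B, so x = (K_A − K_B)/(3.22 − 2.76) = 16.176/0.46 = 35.2 km.

35.2 km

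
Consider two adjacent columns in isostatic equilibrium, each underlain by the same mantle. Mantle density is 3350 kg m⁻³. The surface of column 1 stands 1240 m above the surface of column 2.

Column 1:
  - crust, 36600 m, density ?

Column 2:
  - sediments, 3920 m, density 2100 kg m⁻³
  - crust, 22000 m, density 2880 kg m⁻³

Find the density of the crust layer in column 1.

Take the compensation level at the base of the deeper column (depth z_c below the surface of column 1) and equate Σ ρ_i t_i down to z_c; mantle fills any gap and the z_c terms cancel.
Column 1: 36600×ρ + (z_c − 36600)×3350
Column 2: 1240×0 + 3920×2100 + 22000×2880 + (z_c − 1240 − 25920)×3350
The z_c×3350 term appears on both sides and cancels. Collect the known terms of each column as K = Σ(ρt)_known − 3350 × (depth of known layers): K_1 = 0 − 3350×36600 = −122610000; K_2 = 71592000 − 3350×(1240 + 25920) = −19394000.
Balance: K_1 + 36600×ρ = K_2, so ρ = (K_2 − K_1)/36600 = 103216000/36600 = 2820 kg m⁻³.

2820 kg m⁻³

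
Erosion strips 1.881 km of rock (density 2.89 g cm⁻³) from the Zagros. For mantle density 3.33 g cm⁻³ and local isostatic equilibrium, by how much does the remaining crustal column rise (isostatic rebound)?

Unloading: uplift u = e ρ_c/ρ_m = 1.881 km × 2.89/3.33 = 1.63 km.

1.63 km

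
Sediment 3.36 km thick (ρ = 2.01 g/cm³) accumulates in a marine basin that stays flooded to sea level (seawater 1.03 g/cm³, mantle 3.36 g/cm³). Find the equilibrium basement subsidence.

1.41 km

Submarine loading: the sediment displaces seawater, and the subsidence is in turn flooded, so s (ρ_m − ρ_w) = t (ρ_sed − ρ_w).
s = 3.36 km × (2.01 − 1.03) / (3.36 − 1.03) = 1.41 km.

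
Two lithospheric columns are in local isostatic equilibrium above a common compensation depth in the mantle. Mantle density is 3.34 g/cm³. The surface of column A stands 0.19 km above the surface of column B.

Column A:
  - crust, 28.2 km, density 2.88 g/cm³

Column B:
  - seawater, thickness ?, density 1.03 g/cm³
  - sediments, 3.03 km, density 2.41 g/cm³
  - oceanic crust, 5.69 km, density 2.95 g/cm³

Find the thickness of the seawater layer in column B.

3.16 km

Take the compensation level at the base of the deeper column (depth z_c below the surface of column A) and equate Σ ρ_i t_i down to z_c; mantle fills any gap and the z_c terms cancel.
Column A: 28.2×2.88 + (z_c − 28.2)×3.34
Column B: 0.19×0 + x×1.03 + 3.03×2.41 + 5.69×2.95 + (z_c − 0.19 − 8.72 − x)×3.34
The z_c×3.34 term appears on both sides and cancels. Collect the known terms of each column as K = Σ(ρt)_known − 3.34 × (depth of known layers): K_A = 81.216 − 3.34×28.2 = −12.972; K_B = 24.0878 − 3.34×(0.19 + 8.72) = −5.6716.
Balance: K_A = K_B − x×(3.34 − 1.03), so x = (K_B − K_A)/(3.34 − 1.03) = 7.3004/2.31 = 3.16 km.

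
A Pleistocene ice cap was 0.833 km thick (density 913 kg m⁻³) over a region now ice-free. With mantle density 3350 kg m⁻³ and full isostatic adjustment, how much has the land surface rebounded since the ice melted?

0.227 km

Removing the load lets mantle flow back in; uplift u satisfies ρ_ice t = ρ_m u.
u = t ρ_ice/ρ_m = 0.833 km × 913/3350 = 0.227 km.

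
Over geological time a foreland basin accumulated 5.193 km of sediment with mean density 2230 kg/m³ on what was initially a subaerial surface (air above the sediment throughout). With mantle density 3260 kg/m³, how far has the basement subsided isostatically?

3.55 km

Subaerial load: s = t ρ_sed / ρ_m = 5.193 km × 2230/3260 = 3.55 km.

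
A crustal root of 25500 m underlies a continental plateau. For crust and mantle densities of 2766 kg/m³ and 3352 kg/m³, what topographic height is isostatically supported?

Equating mass per unit area of the two columns: ρ_c h = (ρ_m − ρ_c) r.
h = r (ρ_m − ρ_c) / ρ_c = 25500 m × (3352 − 2766) / 2766 = 5400 m.

5400 m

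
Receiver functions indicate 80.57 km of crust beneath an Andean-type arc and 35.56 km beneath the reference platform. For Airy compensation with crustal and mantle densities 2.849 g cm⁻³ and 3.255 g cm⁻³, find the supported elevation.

5.61 km

Excess crust Δ = 80.57 km − 35.56 km = 45.01 km, split between elevation h and root r with h + r = Δ.
Airy balance ρ_c h = (ρ_m − ρ_c) r gives r = h ρ_c/(ρ_m − ρ_c), so h (1 + ρ_c/(ρ_m − ρ_c)) = Δ, i.e. h = Δ (ρ_m − ρ_c)/ρ_m.
h = 45.01 km × 0.406/3.255 = 5.61 km.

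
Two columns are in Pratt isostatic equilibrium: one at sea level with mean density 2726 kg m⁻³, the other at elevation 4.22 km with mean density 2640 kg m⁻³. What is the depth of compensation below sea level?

ρ_ref D = ρ (D + h) → D (ρ_ref − ρ) = ρ h.
D = ρ h/(ρ_ref − ρ) = 2640 × 4.22 km/(2726 − 2640) = 130 km.

130 km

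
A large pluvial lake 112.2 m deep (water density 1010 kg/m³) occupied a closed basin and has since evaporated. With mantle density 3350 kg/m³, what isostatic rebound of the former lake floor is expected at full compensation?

u = d ρ_w/ρ_m = 112.2 m × 1010/3350 = 33.8 m.

33.8 m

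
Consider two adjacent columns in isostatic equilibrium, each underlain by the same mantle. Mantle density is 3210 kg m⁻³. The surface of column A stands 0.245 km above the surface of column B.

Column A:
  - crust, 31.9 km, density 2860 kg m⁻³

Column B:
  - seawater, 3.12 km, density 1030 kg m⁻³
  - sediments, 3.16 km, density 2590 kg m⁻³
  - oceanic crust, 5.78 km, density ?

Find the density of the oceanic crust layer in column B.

Take the compensation level at the base of the deeper column (depth z_c below the surface of column A) and equate Σ ρ_i t_i down to z_c; mantle fills any gap and the z_c terms cancel.
Column A: 31.9×2860 + (z_c − 31.9)×3210
Column B: 0.245×0 + 3.12×1030 + 3.16×2590 + 5.78×ρ + (z_c − 0.245 − 12.06)×3210
The z_c×3210 term appears on both sides and cancels. Collect the known terms of each column as K = Σ(ρt)_known − 3210 × (depth of known layers): K_A = 91234 − 3210×31.9 = −11165; K_B = 11398 − 3210×(0.245 + 12.06) = −28101.05.
Balance: K_A = K_B + 5.78×ρ, so ρ = (K_A − K_B)/5.78 = 16936/5.78 = 2930 kg m⁻³.

2930 kg m⁻³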